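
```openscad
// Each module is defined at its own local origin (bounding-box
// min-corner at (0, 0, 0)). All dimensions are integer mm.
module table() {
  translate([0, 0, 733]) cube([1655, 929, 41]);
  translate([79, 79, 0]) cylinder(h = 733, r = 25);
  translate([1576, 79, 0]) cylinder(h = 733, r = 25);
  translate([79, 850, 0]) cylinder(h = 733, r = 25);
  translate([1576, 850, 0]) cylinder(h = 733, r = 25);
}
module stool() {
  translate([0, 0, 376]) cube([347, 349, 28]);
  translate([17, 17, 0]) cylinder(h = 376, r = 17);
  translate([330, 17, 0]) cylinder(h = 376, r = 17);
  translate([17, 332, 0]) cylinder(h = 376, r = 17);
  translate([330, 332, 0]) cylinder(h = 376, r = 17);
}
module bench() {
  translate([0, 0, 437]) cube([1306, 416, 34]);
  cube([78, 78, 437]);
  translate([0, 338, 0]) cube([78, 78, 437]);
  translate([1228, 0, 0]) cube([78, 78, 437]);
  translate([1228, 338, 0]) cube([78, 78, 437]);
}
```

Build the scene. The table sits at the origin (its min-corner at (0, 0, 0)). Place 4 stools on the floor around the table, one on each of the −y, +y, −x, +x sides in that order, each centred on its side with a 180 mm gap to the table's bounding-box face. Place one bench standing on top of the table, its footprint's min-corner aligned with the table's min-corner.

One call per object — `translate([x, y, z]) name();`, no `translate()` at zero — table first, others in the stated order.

table();
translate([654, -529, 0]) stool();
translate([654, 1109, 0]) stool();
translate([-527, 290, 0]) stool();
translate([1835, 290, 0]) stool();
translate([0, 0, 774]) bench();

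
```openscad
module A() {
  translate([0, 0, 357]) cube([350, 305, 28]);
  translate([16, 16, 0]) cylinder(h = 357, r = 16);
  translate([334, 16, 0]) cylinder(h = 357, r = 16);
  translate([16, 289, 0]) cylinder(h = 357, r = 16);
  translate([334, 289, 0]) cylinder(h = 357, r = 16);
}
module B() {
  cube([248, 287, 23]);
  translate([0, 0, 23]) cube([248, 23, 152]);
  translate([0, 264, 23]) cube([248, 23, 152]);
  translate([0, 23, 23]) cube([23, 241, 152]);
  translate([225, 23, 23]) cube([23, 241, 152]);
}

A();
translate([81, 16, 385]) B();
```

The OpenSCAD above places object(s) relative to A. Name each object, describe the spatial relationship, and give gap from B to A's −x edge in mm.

The open box's min-x is at 81; the stool's min-x is 0; gap = 81 mm.

A is a stool. B is an open box. The open box is on top of the stool. The gap from the open box to the stool's −x edge is 81 mm.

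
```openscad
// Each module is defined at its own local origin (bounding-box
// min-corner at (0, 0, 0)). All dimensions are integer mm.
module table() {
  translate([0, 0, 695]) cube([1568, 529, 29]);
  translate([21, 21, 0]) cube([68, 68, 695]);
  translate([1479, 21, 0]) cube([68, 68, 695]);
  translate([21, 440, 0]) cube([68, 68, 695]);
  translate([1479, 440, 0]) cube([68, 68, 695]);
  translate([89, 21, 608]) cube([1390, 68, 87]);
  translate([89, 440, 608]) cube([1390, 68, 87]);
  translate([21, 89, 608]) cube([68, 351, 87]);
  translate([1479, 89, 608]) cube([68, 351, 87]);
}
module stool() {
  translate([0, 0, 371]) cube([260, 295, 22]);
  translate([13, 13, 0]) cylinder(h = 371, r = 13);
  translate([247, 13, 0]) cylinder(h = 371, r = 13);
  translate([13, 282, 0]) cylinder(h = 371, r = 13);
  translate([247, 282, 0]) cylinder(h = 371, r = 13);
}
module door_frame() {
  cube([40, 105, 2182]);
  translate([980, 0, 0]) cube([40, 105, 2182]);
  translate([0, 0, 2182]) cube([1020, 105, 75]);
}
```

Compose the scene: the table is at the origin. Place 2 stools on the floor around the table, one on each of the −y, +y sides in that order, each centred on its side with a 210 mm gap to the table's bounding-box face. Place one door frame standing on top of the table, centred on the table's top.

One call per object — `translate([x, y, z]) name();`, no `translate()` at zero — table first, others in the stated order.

table();
translate([654, -505, 0]) stool();
translate([654, 739, 0]) stool();
translate([274, 212, 724]) door_frame();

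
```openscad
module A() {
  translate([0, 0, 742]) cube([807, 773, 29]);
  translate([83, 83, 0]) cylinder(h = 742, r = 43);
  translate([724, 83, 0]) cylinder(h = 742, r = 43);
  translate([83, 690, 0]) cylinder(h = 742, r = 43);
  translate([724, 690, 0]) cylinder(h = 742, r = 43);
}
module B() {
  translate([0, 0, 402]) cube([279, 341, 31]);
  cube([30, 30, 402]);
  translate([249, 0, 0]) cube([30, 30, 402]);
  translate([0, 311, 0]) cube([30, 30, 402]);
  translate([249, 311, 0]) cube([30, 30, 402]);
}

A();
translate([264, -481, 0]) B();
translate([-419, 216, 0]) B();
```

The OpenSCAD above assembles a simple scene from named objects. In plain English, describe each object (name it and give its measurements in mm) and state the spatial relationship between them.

A is a rectangular dining table. The top is 807×773×29 mm with its upper surface at z = 771 mm. It stands on four round legs of 86 mm diameter, each leg's bounding box inset 40 mm from the nearest pair of top edges, running from the floor to the underside of the top.

B is a simple wooden stool: a rectangular seat 279 mm (x) by 341 mm (y), 31 mm thick, top face at z = 433 mm, on four square legs, each 30×30 mm in cross-section. The legs rest on z = 0, each flush with a corner of the seat.

Two stools sit around the table at the −y, −x sides.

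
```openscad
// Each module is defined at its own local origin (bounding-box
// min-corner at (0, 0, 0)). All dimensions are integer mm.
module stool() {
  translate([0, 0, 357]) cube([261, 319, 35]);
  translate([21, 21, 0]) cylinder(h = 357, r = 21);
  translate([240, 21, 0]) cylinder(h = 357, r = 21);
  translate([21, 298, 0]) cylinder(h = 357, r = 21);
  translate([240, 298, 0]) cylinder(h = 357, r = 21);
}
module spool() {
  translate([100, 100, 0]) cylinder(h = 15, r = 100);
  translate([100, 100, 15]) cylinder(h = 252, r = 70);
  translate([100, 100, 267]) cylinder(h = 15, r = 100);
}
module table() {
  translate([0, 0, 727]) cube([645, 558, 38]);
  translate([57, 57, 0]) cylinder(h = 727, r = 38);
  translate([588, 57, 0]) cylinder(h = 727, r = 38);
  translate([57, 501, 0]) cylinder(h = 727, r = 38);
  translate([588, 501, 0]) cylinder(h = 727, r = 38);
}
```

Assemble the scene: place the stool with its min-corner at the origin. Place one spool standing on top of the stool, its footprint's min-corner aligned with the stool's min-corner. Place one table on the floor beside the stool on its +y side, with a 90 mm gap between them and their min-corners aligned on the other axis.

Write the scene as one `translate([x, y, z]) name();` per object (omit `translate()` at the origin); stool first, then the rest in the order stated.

stool();
translate([0, 0, 392]) spool();
translate([0, 409, 0]) table();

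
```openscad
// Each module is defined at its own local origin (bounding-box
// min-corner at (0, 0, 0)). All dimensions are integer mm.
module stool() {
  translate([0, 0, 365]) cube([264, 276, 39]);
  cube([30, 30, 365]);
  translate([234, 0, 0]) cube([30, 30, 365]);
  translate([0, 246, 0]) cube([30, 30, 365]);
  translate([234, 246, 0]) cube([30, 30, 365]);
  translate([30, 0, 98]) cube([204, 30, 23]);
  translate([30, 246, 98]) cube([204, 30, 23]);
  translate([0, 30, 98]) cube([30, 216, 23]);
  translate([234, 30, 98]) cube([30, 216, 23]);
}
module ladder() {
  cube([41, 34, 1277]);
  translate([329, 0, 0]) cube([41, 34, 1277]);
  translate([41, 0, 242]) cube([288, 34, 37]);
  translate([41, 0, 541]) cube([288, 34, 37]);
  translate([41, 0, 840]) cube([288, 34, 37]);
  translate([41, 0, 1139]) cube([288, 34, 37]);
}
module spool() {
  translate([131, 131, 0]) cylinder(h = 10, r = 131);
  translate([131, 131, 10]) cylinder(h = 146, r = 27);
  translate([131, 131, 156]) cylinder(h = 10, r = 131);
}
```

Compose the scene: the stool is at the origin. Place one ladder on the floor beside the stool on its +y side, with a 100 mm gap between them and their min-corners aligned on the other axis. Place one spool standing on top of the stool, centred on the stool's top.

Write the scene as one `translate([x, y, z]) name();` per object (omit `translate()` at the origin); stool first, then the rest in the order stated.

stool();
translate([0, 376, 0]) ladder();
translate([1, 7, 404]) spool();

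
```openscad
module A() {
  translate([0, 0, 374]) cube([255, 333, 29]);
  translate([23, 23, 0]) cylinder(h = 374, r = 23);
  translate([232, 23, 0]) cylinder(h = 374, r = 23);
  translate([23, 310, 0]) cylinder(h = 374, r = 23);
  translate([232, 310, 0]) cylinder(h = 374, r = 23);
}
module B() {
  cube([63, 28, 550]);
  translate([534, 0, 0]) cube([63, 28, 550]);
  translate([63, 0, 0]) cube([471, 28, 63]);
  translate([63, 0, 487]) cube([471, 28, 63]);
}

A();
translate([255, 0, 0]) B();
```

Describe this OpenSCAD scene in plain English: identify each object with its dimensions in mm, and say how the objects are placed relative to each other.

A is a four-legged stool. The seat is 255×333 mm, 29 mm thick, top at z = 403 mm. It stands on four round legs, each 46 mm in diameter, from z = 0 to the seat underside, each leg's axis is inset half a diameter from the nearest pair of seat edges (so the leg's bounding box is flush with the corner).

B is a picture frame with a 471×424 mm rectangular opening (x by z) and a uniform 63 mm border on every side. Frame depth is 28 mm along y. It is built from two vertical stiles running the full outside height and two horizontal rails spanning the gap between the stiles.

The picture frame is against the stool's +x side, with their −y faces flush.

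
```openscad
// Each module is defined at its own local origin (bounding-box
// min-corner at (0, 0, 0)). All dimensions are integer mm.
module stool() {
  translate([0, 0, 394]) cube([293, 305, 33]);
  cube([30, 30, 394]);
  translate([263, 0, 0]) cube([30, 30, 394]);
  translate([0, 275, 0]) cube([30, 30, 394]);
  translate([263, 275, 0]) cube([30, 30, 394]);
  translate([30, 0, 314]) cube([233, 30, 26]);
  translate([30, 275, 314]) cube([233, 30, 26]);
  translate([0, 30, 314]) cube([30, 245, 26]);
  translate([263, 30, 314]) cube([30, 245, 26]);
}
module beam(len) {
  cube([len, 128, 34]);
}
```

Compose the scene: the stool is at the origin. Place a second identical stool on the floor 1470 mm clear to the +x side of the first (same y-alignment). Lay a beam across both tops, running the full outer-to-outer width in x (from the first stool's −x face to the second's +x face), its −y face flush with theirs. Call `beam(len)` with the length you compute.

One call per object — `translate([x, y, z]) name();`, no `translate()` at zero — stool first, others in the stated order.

stool();
translate([1763, 0, 0]) stool();
translate([0, 0, 427]) beam(2056);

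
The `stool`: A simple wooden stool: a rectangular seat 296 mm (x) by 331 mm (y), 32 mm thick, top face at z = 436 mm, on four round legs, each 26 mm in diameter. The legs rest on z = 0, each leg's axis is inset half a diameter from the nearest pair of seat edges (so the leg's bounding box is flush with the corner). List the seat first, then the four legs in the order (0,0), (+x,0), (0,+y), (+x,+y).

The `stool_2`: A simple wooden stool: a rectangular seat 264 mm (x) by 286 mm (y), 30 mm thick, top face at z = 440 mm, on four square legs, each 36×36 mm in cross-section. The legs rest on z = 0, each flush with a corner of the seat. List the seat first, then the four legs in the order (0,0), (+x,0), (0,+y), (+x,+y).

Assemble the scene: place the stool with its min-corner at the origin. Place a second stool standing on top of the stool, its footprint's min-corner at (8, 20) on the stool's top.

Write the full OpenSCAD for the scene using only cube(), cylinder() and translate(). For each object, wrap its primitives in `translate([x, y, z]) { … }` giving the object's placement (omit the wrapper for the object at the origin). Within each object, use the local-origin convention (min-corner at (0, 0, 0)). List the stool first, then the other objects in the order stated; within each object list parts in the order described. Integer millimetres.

translate([0, 0, 404]) cube([296, 331, 32]);
translate([13, 13, 0]) cylinder(h = 404, r = 13);
translate([283, 13, 0]) cylinder(h = 404, r = 13);
translate([13, 318, 0]) cylinder(h = 404, r = 13);
translate([283, 318, 0]) cylinder(h = 404, r = 13);
translate([8, 20, 436]) {
  translate([0, 0, 410]) cube([264, 286, 30]);
  cube([36, 36, 410]);
  translate([228, 0, 0]) cube([36, 36, 410]);
  translate([0, 250, 0]) cube([36, 36, 410]);
  translate([228, 250, 0]) cube([36, 36, 410]);
}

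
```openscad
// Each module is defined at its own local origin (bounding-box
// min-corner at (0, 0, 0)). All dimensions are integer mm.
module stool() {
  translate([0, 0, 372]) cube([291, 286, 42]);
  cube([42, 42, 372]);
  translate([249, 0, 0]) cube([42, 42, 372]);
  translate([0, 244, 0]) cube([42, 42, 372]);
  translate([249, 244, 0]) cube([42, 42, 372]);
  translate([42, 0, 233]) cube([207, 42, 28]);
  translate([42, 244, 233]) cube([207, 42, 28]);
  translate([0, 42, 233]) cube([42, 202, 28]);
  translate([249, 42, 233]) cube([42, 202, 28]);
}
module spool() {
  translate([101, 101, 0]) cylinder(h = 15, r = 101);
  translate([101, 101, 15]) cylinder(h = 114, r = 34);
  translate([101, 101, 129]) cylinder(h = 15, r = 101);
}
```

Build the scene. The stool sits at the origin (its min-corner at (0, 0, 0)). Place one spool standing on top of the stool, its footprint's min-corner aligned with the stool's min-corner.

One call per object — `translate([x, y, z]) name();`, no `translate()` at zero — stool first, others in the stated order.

stool();
translate([0, 0, 414]) spool();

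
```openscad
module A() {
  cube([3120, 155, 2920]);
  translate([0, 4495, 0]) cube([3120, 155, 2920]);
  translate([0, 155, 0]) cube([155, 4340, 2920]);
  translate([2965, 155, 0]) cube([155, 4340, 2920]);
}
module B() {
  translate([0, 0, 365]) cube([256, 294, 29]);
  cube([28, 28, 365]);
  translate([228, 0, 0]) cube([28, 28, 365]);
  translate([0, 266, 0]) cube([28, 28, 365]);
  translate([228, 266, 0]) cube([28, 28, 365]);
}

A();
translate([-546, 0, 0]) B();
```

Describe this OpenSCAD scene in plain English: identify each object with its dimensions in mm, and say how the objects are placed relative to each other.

A is a box-shaped house frame (walls only): outside footprint 3120×4650 mm, wall height 2920 mm, wall thickness 155 mm. The two y-facing walls run the full x-width; the two x-facing walls fit between the inner faces of the y-facing walls.

B is a four-legged stool. The seat is a 256×294×29 mm slab whose top surface is at z = 394 mm; four square legs, each 28×28 mm in cross-section, run from the floor (z = 0) to the underside of the seat, each flush with a corner of the seat.

The stool is on the floor beside the house frame on its −x side.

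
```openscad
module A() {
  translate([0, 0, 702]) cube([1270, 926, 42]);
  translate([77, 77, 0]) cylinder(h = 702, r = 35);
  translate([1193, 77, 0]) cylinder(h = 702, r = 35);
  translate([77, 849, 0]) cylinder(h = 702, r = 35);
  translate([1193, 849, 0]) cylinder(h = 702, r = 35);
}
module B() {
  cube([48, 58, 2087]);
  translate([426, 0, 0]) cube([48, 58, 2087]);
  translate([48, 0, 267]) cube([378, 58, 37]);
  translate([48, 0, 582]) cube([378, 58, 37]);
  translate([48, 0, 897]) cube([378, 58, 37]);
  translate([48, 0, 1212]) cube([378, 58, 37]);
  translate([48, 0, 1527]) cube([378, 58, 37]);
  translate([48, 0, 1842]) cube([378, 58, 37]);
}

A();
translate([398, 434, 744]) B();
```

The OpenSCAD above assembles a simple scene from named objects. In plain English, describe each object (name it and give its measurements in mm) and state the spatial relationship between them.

A is a rectangular dining table. The top is 1270×926×42 mm with its upper surface at z = 744 mm. It stands on four round legs of 70 mm diameter, each leg's bounding box inset 42 mm from the nearest pair of top edges, running from the floor to the underside of the top.

B is a wooden ladder with two side rails of 48×58 mm section and 2087 mm height, set 474 mm apart overall. Between them run 6 rectangular rungs (58 mm deep, 37 mm thick), front faces flush with the rails' −y face. The bottom of the first rung is 267 mm above the floor and each subsequent rung is 315 mm higher than the one below.

The ladder is on top of the table, centred.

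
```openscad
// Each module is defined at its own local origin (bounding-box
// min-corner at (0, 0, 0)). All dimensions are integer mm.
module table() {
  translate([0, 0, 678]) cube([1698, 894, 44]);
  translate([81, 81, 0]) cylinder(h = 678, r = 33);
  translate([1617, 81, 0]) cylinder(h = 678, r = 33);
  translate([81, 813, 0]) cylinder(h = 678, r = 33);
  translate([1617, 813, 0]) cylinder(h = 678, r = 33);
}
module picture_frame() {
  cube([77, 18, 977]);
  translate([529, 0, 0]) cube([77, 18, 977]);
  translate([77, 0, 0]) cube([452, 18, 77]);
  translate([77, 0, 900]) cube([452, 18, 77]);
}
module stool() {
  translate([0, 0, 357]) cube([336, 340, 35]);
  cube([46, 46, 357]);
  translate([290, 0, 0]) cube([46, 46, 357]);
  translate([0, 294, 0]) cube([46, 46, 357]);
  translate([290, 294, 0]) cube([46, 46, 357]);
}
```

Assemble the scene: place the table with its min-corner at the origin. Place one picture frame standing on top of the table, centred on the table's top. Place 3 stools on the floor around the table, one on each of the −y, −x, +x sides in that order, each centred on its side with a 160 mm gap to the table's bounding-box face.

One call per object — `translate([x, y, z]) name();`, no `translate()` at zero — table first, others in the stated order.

table();
translate([546, 438, 722]) picture_frame();
translate([681, -500, 0]) stool();
translate([-496, 277, 0]) stool();
translate([1858, 277, 0]) stool();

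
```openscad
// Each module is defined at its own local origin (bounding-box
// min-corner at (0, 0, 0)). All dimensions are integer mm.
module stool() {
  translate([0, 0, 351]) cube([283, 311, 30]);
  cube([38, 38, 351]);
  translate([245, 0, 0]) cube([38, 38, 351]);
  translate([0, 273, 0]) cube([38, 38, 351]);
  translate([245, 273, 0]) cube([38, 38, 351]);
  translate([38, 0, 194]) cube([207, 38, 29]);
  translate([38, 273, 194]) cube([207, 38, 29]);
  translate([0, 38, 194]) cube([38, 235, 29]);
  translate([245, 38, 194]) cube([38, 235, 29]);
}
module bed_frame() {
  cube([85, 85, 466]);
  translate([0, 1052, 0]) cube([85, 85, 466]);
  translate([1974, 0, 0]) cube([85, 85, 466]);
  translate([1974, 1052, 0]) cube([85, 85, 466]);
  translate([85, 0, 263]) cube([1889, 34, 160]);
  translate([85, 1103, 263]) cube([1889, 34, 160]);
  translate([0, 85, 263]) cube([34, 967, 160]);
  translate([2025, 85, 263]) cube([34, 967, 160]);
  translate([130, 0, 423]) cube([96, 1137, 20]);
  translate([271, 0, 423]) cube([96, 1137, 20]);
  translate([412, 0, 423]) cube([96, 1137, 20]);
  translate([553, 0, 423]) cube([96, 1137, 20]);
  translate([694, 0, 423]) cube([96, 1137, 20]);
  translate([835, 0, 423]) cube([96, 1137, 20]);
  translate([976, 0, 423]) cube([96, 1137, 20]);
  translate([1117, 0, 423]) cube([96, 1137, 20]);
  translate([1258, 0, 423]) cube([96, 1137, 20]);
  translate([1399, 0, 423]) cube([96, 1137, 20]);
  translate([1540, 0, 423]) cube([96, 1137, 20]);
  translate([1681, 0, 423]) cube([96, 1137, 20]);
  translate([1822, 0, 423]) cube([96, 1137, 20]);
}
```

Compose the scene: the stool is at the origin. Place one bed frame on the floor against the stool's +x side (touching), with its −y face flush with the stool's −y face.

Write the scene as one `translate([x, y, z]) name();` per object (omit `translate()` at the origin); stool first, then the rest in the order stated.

stool();
translate([283, 0, 0]) bed_frame();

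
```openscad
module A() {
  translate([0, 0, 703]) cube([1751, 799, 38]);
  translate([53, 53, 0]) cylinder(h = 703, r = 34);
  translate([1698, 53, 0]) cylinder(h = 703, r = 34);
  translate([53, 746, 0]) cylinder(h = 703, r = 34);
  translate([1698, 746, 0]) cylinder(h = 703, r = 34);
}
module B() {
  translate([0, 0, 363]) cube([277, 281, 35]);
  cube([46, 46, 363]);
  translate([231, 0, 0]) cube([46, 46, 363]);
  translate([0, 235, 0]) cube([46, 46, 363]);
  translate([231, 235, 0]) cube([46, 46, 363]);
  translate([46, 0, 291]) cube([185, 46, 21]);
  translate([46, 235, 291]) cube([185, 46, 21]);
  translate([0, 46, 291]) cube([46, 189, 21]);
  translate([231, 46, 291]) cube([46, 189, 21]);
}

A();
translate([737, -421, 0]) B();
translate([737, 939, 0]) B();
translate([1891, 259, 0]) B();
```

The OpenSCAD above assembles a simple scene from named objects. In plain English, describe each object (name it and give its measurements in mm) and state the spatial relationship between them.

A is a table: top 1751 mm (x) × 799 mm (y), 38 mm thick, upper face at z = 741 mm, on four round legs of 68 mm diameter, each leg's bounding box inset 19 mm from the nearest pair of top edges, running from z = 0 to the bottom of the top.

B is a four-legged stool. The seat is 277×281 mm, 35 mm thick, top at z = 398 mm. It stands on four square legs, each 46×46 mm in cross-section, from z = 0 to the seat underside, each flush with a corner of the seat. Four stretchers, 46 mm wide and 21 mm tall, connect adjacent legs with their undersides at z = 291 mm, each running between the inner faces of the legs it joins and aligned with the legs' outer faces on the other axis.

Three stools sit around the table at the −y, +y, +x sides.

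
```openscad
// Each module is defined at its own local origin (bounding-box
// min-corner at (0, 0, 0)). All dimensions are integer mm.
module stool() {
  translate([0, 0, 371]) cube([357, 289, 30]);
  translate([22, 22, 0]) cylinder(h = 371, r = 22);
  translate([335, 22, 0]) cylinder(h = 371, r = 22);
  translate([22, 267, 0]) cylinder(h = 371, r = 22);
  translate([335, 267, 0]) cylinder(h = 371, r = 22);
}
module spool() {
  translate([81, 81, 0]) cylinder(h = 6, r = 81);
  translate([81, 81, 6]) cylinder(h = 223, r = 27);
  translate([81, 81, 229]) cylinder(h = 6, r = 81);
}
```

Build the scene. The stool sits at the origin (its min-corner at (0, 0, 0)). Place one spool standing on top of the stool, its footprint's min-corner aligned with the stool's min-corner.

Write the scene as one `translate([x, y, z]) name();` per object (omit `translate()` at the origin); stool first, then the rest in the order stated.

stool();
translate([0, 0, 401]) spool();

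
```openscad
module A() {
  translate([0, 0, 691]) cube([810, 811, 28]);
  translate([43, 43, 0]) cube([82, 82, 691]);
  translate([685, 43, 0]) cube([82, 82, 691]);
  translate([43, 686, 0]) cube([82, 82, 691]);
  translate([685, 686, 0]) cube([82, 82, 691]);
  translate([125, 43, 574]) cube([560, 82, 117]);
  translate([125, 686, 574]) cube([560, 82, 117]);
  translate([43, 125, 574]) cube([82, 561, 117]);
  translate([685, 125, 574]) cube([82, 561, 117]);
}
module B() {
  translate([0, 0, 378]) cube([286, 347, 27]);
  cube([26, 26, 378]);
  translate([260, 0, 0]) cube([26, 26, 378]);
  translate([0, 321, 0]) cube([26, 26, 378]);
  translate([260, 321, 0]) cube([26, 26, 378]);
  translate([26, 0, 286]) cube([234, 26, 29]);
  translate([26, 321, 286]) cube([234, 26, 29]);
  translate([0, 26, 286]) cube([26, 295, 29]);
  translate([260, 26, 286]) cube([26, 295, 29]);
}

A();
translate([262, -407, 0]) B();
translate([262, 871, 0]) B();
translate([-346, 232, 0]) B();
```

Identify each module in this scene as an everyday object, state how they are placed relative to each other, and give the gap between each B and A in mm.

Each stool's nearest face is 60 mm from the table's bounding box.

A is a table. B is a stool. Three stools sit around the table at the −y, +y, −x sides. The gap between each stool and the table is 60 mm.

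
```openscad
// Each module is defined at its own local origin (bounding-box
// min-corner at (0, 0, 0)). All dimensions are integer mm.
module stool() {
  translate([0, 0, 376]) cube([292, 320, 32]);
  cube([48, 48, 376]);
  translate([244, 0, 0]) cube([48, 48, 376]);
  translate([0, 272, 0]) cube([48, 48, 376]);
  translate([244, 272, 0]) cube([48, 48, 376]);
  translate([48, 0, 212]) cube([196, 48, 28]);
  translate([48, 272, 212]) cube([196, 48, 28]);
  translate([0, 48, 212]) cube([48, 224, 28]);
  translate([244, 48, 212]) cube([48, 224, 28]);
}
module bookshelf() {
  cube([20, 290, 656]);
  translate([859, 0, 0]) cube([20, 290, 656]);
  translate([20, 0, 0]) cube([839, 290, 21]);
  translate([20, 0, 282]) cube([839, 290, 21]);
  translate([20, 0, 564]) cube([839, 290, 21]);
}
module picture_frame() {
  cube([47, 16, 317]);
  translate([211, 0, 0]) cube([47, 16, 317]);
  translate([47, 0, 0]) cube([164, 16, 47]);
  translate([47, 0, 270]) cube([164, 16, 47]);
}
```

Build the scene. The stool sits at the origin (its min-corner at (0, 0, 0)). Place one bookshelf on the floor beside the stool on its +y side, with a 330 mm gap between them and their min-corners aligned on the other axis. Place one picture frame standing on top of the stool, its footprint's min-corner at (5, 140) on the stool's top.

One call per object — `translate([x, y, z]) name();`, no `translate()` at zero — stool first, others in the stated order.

stool();
translate([0, 650, 0]) bookshelf();
translate([5, 140, 408]) picture_frame();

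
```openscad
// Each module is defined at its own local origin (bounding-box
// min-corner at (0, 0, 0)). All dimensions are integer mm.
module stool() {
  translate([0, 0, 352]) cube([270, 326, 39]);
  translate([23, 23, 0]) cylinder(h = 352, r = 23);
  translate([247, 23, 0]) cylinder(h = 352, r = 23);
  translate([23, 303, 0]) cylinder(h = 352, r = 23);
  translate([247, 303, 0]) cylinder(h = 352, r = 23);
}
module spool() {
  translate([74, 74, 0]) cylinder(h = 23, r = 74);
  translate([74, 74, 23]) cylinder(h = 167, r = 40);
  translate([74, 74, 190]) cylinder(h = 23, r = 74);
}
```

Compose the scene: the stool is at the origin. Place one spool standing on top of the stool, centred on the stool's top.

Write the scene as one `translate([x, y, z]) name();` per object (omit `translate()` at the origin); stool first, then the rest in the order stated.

stool();
translate([61, 89, 391]) spool();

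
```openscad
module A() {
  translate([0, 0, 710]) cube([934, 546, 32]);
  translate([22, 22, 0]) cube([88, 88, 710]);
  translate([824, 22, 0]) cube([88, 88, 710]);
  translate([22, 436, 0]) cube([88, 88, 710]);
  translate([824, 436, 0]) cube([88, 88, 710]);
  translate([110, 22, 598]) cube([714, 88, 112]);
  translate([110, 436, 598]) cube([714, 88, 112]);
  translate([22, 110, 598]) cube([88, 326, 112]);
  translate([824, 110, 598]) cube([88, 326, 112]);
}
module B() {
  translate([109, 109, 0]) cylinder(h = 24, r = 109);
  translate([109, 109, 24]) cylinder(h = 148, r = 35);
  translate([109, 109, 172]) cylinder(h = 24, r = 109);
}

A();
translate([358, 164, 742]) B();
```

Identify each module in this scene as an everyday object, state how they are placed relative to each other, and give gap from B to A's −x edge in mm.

The spool's min-x is at 358; the table's min-x is 0; gap = 358 mm.

A is a table. B is a spool. The spool is on top of the table, centred. The gap from the spool to the table's −x edge is 358 mm.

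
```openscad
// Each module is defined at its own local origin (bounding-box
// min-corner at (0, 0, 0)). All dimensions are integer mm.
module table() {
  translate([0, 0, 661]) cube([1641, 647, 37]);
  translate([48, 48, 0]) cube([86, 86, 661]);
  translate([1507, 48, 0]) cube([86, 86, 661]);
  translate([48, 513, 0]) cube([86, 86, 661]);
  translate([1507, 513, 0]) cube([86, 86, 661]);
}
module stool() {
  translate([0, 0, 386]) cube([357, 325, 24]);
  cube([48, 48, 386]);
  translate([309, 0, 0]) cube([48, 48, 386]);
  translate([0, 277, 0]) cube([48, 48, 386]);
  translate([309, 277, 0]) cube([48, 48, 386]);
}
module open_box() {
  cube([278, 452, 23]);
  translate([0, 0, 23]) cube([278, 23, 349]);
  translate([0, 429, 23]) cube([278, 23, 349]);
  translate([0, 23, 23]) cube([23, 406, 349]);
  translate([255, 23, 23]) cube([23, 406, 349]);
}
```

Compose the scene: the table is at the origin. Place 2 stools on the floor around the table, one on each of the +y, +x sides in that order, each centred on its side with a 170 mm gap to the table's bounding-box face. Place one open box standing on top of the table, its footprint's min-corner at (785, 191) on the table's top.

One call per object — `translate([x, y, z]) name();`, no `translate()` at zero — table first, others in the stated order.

table();
translate([642, 817, 0]) stool();
translate([1811, 161, 0]) stool();
translate([785, 191, 698]) open_box();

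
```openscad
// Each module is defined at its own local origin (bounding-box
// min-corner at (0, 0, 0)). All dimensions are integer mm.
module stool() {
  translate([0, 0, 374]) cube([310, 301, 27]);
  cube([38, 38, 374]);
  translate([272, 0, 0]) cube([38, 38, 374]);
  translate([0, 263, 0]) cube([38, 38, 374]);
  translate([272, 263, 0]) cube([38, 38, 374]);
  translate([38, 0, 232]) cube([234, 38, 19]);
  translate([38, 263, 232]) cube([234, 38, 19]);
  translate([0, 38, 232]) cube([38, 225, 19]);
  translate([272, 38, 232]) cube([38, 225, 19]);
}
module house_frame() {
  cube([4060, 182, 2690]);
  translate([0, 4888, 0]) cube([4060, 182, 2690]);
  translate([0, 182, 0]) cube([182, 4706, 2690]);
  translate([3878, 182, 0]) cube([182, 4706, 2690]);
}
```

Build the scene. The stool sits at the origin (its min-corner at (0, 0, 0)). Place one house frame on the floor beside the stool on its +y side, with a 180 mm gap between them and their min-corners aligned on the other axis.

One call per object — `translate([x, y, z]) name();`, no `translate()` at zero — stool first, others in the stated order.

stool();
translate([0, 481, 0]) house_frame();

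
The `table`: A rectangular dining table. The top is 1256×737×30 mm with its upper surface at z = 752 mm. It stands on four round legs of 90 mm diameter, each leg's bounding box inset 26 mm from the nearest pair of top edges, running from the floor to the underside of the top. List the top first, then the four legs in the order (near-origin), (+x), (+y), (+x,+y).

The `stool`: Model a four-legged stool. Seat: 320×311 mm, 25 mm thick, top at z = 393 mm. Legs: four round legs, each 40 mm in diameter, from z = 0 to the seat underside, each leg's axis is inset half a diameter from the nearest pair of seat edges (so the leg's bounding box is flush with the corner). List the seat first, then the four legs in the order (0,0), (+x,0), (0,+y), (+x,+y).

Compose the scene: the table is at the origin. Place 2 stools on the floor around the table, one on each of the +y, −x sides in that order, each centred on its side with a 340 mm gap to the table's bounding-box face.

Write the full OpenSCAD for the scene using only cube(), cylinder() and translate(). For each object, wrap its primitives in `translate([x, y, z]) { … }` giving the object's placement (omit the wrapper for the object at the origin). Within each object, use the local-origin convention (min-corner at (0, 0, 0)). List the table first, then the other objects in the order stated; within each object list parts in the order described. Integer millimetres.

translate([0, 0, 722]) cube([1256, 737, 30]);
translate([71, 71, 0]) cylinder(h = 722, r = 45);
translate([1185, 71, 0]) cylinder(h = 722, r = 45);
translate([71, 666, 0]) cylinder(h = 722, r = 45);
translate([1185, 666, 0]) cylinder(h = 722, r = 45);
translate([468, 1077, 0]) {
  translate([0, 0, 368]) cube([320, 311, 25]);
  translate([20, 20, 0]) cylinder(h = 368, r = 20);
  translate([300, 20, 0]) cylinder(h = 368, r = 20);
  translate([20, 291, 0]) cylinder(h = 368, r = 20);
  translate([300, 291, 0]) cylinder(h = 368, r = 20);
}
translate([-660, 213, 0]) {
  translate([0, 0, 368]) cube([320, 311, 25]);
  translate([20, 20, 0]) cylinder(h = 368, r = 20);
  translate([300, 20, 0]) cylinder(h = 368, r = 20);
  translate([20, 291, 0]) cylinder(h = 368, r = 20);
  translate([300, 291, 0]) cylinder(h = 368, r = 20);
}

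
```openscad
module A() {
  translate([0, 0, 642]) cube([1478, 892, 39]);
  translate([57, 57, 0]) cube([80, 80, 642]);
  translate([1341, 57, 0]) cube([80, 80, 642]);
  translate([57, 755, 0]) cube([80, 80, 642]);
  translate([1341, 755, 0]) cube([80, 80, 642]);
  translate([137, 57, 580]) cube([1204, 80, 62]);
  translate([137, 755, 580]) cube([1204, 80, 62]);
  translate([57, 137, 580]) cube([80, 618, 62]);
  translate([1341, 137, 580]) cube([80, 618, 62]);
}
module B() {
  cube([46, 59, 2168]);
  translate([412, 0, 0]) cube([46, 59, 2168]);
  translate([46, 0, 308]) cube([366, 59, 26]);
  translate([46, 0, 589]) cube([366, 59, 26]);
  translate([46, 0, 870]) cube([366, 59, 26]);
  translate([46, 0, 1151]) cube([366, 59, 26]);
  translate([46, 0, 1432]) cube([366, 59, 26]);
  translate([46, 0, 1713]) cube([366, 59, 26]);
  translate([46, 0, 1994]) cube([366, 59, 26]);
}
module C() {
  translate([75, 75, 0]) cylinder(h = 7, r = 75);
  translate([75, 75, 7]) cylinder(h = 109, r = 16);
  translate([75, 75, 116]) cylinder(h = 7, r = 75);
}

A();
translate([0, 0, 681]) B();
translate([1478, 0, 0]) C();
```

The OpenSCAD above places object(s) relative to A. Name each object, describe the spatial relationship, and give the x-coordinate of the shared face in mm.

A is a table. B is a ladder. C is a spool. The ladder is on top of the table. The spool is against the table's +x side, with their −y faces flush. The x-coordinate of the shared face is 1478 mm.

The table's +x face and the spool's −x face are both at x = 1478 mm.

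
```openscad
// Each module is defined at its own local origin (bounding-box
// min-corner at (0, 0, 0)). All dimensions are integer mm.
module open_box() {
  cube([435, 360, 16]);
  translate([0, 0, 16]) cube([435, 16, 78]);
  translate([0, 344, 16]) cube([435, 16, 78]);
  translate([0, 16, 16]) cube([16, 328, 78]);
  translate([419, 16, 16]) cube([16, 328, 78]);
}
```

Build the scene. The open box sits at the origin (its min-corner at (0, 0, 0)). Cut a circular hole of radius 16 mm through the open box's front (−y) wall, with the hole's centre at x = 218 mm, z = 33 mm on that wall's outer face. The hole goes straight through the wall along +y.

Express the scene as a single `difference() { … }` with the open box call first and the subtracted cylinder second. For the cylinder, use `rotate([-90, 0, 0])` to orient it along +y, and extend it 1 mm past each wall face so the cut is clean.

difference() {
  open_box();
  translate([218, -1, 33]) rotate([-90, 0, 0]) cylinder(h = 18, r = 16);
}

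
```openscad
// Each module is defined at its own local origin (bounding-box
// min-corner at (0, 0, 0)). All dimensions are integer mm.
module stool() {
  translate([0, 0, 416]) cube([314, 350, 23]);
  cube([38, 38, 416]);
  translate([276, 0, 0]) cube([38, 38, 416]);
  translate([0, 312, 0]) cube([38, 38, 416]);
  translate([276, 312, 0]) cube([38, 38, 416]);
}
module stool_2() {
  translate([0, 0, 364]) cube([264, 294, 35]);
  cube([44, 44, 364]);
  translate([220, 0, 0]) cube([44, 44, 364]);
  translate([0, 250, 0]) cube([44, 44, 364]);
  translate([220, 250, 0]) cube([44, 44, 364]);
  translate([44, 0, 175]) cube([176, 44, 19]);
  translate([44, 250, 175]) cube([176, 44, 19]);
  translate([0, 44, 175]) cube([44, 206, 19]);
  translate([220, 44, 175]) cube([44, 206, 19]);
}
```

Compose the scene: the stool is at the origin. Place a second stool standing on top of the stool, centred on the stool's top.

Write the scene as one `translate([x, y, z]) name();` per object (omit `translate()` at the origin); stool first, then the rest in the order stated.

stool();
translate([25, 28, 439]) stool_2();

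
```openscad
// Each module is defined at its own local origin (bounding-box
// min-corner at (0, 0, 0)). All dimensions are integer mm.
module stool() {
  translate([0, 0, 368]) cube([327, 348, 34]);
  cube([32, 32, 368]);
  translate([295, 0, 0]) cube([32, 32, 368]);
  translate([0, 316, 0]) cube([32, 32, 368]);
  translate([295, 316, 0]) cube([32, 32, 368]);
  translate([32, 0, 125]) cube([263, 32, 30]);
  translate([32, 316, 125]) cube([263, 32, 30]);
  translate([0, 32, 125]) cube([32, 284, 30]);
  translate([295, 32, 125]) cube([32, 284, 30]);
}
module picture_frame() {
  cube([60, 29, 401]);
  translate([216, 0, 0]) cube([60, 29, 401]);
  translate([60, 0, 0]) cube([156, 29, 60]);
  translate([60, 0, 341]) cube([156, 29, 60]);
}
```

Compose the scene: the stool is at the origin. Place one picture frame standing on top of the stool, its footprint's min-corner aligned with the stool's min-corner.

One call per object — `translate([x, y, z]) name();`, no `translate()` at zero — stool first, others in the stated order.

stool();
translate([0, 0, 402]) picture_frame();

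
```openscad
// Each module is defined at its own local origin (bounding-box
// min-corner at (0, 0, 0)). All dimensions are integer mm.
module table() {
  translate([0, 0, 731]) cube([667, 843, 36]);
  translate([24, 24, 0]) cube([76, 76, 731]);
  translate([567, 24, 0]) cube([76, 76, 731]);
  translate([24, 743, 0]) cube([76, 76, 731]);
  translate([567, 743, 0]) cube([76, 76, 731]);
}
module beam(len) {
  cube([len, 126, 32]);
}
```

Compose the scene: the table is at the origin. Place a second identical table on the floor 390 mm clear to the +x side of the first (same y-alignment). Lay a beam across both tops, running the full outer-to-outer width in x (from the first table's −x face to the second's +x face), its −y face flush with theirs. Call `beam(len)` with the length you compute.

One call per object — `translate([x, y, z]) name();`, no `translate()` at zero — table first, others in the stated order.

table();
translate([1057, 0, 0]) table();
translate([0, 0, 767]) beam(1724);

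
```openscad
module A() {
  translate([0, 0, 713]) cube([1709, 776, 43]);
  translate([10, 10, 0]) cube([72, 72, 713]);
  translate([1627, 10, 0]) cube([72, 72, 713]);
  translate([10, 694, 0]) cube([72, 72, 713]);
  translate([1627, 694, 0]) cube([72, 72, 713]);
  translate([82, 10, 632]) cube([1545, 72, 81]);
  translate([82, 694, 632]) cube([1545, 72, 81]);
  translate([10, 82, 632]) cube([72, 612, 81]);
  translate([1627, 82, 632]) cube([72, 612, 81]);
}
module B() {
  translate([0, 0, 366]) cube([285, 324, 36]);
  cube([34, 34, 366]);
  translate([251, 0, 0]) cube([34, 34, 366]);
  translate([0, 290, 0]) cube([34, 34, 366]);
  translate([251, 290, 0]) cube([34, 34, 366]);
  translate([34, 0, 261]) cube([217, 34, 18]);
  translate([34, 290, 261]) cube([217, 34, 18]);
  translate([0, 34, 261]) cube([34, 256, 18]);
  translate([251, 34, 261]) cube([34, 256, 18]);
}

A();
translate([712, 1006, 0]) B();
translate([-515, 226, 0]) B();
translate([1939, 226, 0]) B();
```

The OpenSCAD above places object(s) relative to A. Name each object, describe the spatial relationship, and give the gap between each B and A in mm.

A is a table. B is a stool. Three stools sit around the table at the +y, −x, +x sides. The gap between each stool and the table is 230 mm.

Each stool's nearest face is 230 mm from the table's bounding box.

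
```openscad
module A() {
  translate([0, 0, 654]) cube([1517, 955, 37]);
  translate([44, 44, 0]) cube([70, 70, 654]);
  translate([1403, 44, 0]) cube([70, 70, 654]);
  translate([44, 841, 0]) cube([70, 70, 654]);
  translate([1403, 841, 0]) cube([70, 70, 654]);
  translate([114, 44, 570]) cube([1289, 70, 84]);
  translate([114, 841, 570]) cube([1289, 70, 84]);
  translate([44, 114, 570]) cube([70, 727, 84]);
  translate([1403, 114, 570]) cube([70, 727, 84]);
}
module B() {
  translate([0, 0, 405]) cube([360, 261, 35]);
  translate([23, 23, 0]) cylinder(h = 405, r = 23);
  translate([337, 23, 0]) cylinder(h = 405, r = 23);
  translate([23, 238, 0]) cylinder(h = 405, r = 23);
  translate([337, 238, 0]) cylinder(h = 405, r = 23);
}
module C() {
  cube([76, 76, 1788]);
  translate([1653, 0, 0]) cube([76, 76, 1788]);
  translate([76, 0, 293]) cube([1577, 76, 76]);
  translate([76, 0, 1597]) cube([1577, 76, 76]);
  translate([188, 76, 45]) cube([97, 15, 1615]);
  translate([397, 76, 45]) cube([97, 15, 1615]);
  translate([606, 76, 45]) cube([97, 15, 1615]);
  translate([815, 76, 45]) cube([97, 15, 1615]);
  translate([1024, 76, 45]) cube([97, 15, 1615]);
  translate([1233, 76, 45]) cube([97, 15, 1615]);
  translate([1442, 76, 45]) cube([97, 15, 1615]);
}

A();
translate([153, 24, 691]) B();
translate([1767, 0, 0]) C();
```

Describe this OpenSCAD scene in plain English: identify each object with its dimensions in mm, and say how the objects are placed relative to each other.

A is a table: top 1517 mm (x) × 955 mm (y), 37 mm thick, upper face at z = 691 mm, on four 70×70 mm square legs, each inset 44 mm from the nearest pair of top edges, running from z = 0 to the bottom of the top. Four apron rails, 70 mm thick and 84 mm tall, run between adjacent legs with their top edges flush with the underside of the top and their outer faces flush with the legs' outer faces.

B is a four-legged stool. The seat is 360×261 mm, 35 mm thick, top at z = 440 mm. It stands on four round legs, each 46 mm in diameter, from z = 0 to the seat underside, each leg's axis is inset half a diameter from the nearest pair of seat edges (so the leg's bounding box is flush with the corner).

C is a fence section. Two 76×76 mm posts, 1788 mm tall, stand on the floor with a clear span of 1577 mm between their inner faces. Two horizontal rails of 76×76 mm section span the gap between the posts with their undersides at z = 293 mm and z = 1597 mm, flush with the posts' −y face. 7 pickets, each 97 mm wide, 15 mm thick and 1615 mm tall, are fixed to the +y face of the rails with their bottoms at z = 45 mm, evenly spaced across the span with equal gaps (rounded down to the nearest mm) at the −x end and between each pair — any rounding remainder accumulates at the +x end.

The stool is on top of the table. The fence section is on the floor beside the table on its +x side.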